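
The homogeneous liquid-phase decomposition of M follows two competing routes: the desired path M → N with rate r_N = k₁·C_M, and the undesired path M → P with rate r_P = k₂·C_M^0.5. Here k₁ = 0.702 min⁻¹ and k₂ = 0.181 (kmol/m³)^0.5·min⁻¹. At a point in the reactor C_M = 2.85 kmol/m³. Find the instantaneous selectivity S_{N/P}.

6.55

S_{N/P} = r_N/r_P = (k₁·C_M)/(k₂·C_M^0.5) = (k₁/k₂)·C_M^0.5.
= (0.702×2.850) / (0.181×2.850^0.5) = 2.001/0.3056 = 6.55.
Since the desired path is higher order in M, keeping C_M high (PFR or concentrated feed) favours N.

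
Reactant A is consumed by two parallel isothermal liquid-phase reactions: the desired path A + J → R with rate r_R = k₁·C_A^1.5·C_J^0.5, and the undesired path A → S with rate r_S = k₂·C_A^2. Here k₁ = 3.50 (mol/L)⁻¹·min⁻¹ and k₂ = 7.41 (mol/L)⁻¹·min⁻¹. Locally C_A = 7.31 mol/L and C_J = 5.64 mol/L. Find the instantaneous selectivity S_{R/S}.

S_{R/S} = r_R/r_S = (k₁·C_A^1.5·C_J^0.5)/(k₂·C_A^2) = (k₁/k₂)·C_A^-0.5·C_J^0.5.
= (3.50×7.310^1.5×5.640^0.5) / (7.41×7.310^2) = 164.3/396.0 = 0.415.
The undesired path is higher order in A, so low C_A (CSTR or dilute feed) favours R.

0.415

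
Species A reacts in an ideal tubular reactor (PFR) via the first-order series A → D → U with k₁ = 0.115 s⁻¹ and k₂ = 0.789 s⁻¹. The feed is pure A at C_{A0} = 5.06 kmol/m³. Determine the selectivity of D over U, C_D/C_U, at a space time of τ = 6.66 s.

0.172

For first-order series with pure A initially, C_D(τ) = k₁C_{A0}/(k₂−k₁)·(e^(−k₁τ) − e^(−k₂τ)).
e^(−k₁τ) = e^(−0.115×6.66) = e^(−0.7659) = 0.4649; e^(−k₂τ) = e^(−5.255) = 0.005223.
C_D = 0.115×5.06/(0.789−0.115) × (0.4649−0.005223) = 0.8634×0.4597 = 0.3969 kmol/m³.
C_A = C_{A0}e^(−k₁τ) = 2.352 kmol/m³, so C_U = C_{A0}−C_A−C_D = 2.311 kmol/m³; C_D/C_U = 0.172.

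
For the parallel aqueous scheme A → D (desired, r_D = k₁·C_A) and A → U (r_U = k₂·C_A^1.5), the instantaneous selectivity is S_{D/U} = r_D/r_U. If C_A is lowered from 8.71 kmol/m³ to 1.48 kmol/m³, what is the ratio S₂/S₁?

S_{D/U} = (k₁/k₂)·C_A^-0.5, so S₂/S₁ = (C_{A,2}/C_{A,1})^-0.5.
= (1.48/8.71)^(-0.5) = (0.1699)^(-0.5) = 2.43.

2.43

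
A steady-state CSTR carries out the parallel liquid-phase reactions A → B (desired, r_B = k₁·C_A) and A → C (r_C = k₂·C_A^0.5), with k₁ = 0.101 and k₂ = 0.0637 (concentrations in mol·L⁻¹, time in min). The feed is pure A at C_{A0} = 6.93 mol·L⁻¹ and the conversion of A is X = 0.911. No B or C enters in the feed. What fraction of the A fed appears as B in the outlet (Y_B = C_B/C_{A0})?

Exit C_A = C_{A0}(1−X) = 6.93×0.0890 = 0.6168 mol·L⁻¹.
A CSTR operates uniformly at the exit composition, giving r_B = 0.06229 and r_C = 0.05003 (each k·C_A^n at C_A = 0.6168).
Fraction of consumed A going to B: r_B/(r_B+r_C) = 0.5546.
C_B = 0.5546·C_{A0}·X = 0.5546×6.93×0.911 = 3.50 mol·L⁻¹; Y_B = C_B/C_{A0} = 0.505.

0.505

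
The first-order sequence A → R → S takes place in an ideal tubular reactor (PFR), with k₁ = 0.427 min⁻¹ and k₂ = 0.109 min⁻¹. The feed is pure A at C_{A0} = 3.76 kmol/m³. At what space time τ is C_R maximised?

For first-order series the maximum of C_R occurs at τ_opt = ln(k₂/k₁)/(k₂−k₁).
= ln(0.109/0.427)/(0.109−0.427) = ln(0.2553)/-0.3180 = -1.365/-0.3180 = 4.29 min.

4.29 min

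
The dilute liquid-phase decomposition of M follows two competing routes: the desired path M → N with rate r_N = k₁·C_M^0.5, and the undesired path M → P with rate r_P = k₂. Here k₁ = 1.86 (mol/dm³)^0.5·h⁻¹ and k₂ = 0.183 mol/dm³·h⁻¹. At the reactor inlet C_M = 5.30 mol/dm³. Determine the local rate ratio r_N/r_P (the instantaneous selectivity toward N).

S_{N/P} = r_N/r_P = (k₁·C_M^0.5)/(k₂) = (k₁/k₂)·C_M^0.5.
= (1.86×5.300^0.5) / (0.183) = 4.282/0.1830 = 23.4.
Since the desired path is higher order in M, keeping C_M high (PFR or concentrated feed) favours N.

23.4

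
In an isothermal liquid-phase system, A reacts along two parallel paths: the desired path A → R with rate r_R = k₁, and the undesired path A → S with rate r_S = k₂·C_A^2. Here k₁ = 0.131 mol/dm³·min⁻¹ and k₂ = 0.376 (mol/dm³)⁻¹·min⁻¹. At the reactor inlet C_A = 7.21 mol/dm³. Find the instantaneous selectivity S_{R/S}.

0.00670

S_{R/S} = r_R/r_S = (k₁)/(k₂·C_A^2) = (k₁/k₂)·C_A^-2.
= (0.131) / (0.376×7.210^2) = 0.1310/19.55 = 0.00670.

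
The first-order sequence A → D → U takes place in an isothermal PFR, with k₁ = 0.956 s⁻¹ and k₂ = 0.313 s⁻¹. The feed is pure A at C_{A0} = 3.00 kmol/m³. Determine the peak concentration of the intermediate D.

1.74 kmol/m³

Evaluating C_D at τ_opt = ln(k₂/k₁)/(k₂−k₁) gives C_{D,max}/C_{A0} = (k₁/k₂)^[k₂/(k₂−k₁)].
= (0.956/0.313)^(0.313/(0.313−0.956)) = (3.054)^(-0.4868) = 0.5807.
C_{D,max} = 0.5807×3.00 = 1.74 kmol/m³.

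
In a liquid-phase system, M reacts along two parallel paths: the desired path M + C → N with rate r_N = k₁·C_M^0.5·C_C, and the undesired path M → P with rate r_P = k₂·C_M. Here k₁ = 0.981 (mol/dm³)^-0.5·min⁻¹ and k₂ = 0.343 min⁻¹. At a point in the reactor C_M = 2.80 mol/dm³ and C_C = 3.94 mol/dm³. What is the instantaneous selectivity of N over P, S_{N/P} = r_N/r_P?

S_{N/P} = r_N/r_P = (k₁·C_M^0.5·C_C)/(k₂·C_M) = (k₁/k₂)·C_M^-0.5·C_C.
= (0.981×2.800^0.5×3.940) / (0.343×2.800) = 6.468/0.9604 = 6.73.

6.73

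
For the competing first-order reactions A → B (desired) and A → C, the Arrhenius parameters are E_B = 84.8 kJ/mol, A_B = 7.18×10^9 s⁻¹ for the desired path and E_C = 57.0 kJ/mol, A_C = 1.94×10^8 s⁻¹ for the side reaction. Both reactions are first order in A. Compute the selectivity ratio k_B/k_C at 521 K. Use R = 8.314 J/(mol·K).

k_B/k_C = (A_B/A_C)·exp[−(E_B−E_C)/(RT)] = (A_B/A_C)·exp[(E_C−E_B)/(RT)].
(E_C−E_B)/(RT) = (57.0−84.8)×10³/(8.314×521) = -27800/4332 = -6.418.
k_B/k_C = (7.18×10^9/1.94×10^8)·exp(-6.418) = 37.01 × 0.001632 = 0.0604.
Since E_B > E_C, raising the temperature improves selectivity toward B.

0.0604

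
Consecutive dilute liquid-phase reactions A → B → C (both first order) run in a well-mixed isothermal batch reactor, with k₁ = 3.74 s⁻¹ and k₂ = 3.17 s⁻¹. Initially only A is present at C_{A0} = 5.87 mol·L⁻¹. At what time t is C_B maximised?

0.290 s

The intermediate peaks when r₁ = r₂, i.e. k₁e^(−k₁t) = k₂e^(−k₂t), giving t_opt = ln(k₂/k₁)/(k₂−k₁).
= ln(3.17/3.74)/(3.17−3.74) = ln(0.8476)/-0.5700 = -0.1654/-0.5700 = 0.290 s.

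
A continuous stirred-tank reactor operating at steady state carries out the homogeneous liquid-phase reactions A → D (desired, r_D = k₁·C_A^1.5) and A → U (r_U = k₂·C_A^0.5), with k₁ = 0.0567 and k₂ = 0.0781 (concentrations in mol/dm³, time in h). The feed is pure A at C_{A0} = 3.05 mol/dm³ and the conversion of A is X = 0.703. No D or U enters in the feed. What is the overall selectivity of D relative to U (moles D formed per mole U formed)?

Exit C_A = C_{A0}(1−X) = 3.05×0.297 = 0.9059 mol/dm³.
In a CSTR the entire volume is at exit conditions, so r_D = 0.0567×0.9059^1.5 = 0.04888 and r_U = 0.0781×0.9059^0.5 = 0.07433.
Overall selectivity = C_D/C_U = r_Dτ/(r_Uτ) = r_D/r_U = 0.658.

0.658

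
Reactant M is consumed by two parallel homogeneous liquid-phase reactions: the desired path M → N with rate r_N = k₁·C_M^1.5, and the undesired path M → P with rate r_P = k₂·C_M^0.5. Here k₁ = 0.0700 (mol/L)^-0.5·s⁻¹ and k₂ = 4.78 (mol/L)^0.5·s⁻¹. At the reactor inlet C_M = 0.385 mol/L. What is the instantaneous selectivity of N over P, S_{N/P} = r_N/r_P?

0.00564

S_{N/P} = r_N/r_P = (k₁·C_M^1.5)/(k₂·C_M^0.5) = (k₁/k₂)·C_M.
= (0.0700×0.3850^1.5) / (4.78×0.3850^0.5) = 0.01672/2.966 = 0.00564.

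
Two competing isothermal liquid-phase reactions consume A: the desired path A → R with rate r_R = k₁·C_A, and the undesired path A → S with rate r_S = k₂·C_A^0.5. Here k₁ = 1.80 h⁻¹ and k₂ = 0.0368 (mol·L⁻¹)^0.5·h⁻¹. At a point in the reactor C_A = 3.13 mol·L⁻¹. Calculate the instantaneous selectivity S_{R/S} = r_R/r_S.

86.5

S_{R/S} = r_R/r_S = (k₁·C_A)/(k₂·C_A^0.5) = (k₁/k₂)·C_A^0.5.
= (1.80×3.130) / (0.0368×3.130^0.5) = 5.634/0.06511 = 86.5.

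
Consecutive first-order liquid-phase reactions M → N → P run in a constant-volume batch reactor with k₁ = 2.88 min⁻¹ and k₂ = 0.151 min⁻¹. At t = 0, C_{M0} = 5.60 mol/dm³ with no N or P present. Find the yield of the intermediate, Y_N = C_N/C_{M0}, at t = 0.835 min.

0.835

Solving the coupled first-order balances gives C_N(t) = [k₁/(k₂−k₁)]·C_{M0}·(e^(−k₁t) − e^(−k₂t)).
e^(−k₁t) = e^(−2.88×0.835) = e^(−2.405) = 0.09028; e^(−k₂t) = e^(−0.1261) = 0.8815.
C_N = 2.88×5.60/(0.151−2.88) × (0.09028−0.8815) = (-5.910)×(-0.7913) = 4.676 mol/dm³.
Y_N = C_N/C_{M0} = 4.676/5.60 = 0.835.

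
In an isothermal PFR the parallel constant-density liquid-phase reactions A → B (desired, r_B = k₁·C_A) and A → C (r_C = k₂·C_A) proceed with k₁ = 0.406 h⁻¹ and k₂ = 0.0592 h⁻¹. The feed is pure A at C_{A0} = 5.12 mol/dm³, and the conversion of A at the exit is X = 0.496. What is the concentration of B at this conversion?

2.22 mol/dm³

C_A = C_{A0}(1−X) = 2.580 mol/dm³.
Both paths are first order in A, so the instantaneous fraction to B is constant: dC_B/d(−C_A) = k₁/(k₁+k₂) = 0.8727.
C_B = 0.8727·(C_{A0}−C_A) = 0.8727×2.540 = 2.22 mol/dm³.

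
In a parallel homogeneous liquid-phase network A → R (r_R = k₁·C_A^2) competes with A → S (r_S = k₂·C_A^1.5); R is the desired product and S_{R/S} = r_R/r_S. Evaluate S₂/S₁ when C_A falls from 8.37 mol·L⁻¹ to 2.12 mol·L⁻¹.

0.503

S_{R/S} = (k₁/k₂)·C_A^0.5, so S₂/S₁ = (C_{A,2}/C_{A,1})^0.5.
= (2.12/8.37)^0.5 = (0.2533)^0.5 = 0.503.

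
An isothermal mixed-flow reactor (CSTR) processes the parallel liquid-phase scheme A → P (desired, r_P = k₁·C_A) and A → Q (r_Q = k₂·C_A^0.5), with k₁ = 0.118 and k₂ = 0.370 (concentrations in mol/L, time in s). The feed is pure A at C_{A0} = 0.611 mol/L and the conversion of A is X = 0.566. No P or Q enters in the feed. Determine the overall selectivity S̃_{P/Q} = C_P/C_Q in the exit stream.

Exit C_A = C_{A0}(1−X) = 0.611×0.434 = 0.2652 mol/L.
A CSTR operates uniformly at the exit composition, giving r_P = 0.03129 and r_Q = 0.1905 (each k·C_A^n at C_A = 0.2652).
Overall selectivity = C_P/C_Q = r_Pτ/(r_Qτ) = r_P/r_Q = 0.164.

0.164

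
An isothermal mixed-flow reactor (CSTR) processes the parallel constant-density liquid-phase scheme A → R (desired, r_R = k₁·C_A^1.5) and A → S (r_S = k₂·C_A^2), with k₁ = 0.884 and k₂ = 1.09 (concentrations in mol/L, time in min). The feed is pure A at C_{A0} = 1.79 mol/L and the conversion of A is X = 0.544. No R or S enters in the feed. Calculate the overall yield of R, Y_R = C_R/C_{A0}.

0.257

Exit C_A = C_{A0}(1−X) = 1.79×0.456 = 0.8162 mol/L.
In a CSTR the entire volume is at exit conditions, so r_R = 0.884×0.8162^1.5 = 0.6519 and r_S = 1.09×0.8162^2 = 0.7262.
Fraction of consumed A going to R: r_R/(r_R+r_S) = 0.4730.
C_R = 0.4730·C_{A0}·X = 0.4730×1.79×0.544 = 0.461 mol/L; Y_R = C_R/C_{A0} = 0.257.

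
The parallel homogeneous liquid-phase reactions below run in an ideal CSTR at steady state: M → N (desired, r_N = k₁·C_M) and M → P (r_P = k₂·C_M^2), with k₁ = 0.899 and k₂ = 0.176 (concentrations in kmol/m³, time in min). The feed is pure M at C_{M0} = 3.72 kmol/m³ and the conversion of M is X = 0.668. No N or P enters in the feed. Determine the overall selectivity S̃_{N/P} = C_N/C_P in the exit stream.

4.14

Exit C_M = C_{M0}(1−X) = 3.72×0.332 = 1.235 kmol/m³.
In a CSTR the entire volume is at exit conditions, so r_N = 0.899×1.235 = 1.110 and r_P = 0.176×1.235^2 = 0.2685.
Overall selectivity = C_N/C_P = r_Nτ/(r_Pτ) = r_N/r_P = 4.14.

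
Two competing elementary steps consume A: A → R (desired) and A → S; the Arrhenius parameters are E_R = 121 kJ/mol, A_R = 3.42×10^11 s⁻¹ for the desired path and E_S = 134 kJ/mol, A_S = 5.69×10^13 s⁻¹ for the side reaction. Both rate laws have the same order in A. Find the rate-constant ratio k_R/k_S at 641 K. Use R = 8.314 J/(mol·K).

0.0689

Since both paths have the same order in A, the concentration cancels and S_{R/S} = k_R/k_S = (A_R/A_S)·exp[(E_S−E_R)/(RT)].
(E_S−E_R)/(RT) = (134−121)×10³/(8.314×641) = 13000/5329 = 2.439.
k_R/k_S = (3.42×10^11/5.69×10^13)·exp(2.439) = 0.006011 × 11.47 = 0.0689.
Since E_R < E_S, lowering the temperature improves selectivity toward R.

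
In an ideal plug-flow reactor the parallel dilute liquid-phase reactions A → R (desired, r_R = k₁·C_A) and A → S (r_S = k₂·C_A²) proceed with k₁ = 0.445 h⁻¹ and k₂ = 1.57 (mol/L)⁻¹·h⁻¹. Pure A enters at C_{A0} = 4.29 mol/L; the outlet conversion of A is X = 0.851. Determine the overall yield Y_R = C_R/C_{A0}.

C_A = C_{A0}(1−X) = 0.6392 mol/L.
Along a PFR/batch, dC_R/dC_A = −r_R/(r_R+r_S) = −k₁/(k₁+k₂·C_A).
Integrating from C_{A0} to C_A: C_R = (0.445/1.57)·ln[(0.445+1.57·4.29)/(0.445+1.57·0.639)] = 0.2834·ln(7.180/1.449) = 0.4537 mol/L.
Y_R = C_R/C_{A0} = 0.4537/4.29 = 0.106.

0.106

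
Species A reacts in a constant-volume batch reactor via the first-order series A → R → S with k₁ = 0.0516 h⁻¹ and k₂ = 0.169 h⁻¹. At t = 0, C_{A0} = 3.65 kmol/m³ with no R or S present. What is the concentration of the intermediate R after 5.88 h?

For first-order series with pure A initially, C_R(t) = k₁C_{A0}/(k₂−k₁)·(e^(−k₁t) − e^(−k₂t)).
e^(−k₁t) = e^(−0.0516×5.88) = e^(−0.3034) = 0.7383; e^(−k₂t) = e^(−0.9937) = 0.3702.
C_R = 0.0516×3.65/(0.169−0.0516) × (0.7383−0.3702) = 1.604×0.3681 = 0.5905 kmol/m³.

0.591 kmol/m³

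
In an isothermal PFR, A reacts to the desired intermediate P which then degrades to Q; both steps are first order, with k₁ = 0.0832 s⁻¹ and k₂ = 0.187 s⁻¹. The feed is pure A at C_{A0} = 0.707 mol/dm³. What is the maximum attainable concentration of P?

0.164 mol/dm³

For a first-order series the maximum intermediate yield is C_{P,max}/C_{A0} = (k₁/k₂)^[k₂/(k₂−k₁)].
= (0.0832/0.187)^(0.187/(0.187−0.0832)) = (0.4449)^(1.802) = 0.2325.
C_{P,max} = 0.2325×0.707 = 0.164 mol/dm³.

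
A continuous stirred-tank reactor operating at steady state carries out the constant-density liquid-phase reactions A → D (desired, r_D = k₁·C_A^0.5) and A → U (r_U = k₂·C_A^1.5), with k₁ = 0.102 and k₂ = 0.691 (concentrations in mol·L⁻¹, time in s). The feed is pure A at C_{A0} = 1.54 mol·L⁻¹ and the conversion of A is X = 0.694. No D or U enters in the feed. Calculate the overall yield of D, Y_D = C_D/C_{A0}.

Exit C_A = C_{A0}(1−X) = 1.54×0.306 = 0.4712 mol·L⁻¹.
Rates in a CSTR are evaluated at the outlet concentration: r_D = 0.102×0.4712^0.5 = 0.07002, r_U = 0.691×0.4712^1.5 = 0.2235.
Fraction of consumed A going to D: r_D/(r_D+r_U) = 0.2385.
C_D = 0.2385·C_{A0}·X = 0.2385×1.54×0.694 = 0.255 mol·L⁻¹; Y_D = C_D/C_{A0} = 0.166.

0.166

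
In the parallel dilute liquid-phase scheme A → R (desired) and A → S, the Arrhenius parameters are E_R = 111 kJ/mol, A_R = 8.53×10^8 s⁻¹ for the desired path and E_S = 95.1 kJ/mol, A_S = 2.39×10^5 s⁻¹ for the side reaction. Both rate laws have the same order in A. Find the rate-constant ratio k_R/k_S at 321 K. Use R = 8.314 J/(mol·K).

k_R/k_S = (A_R/A_S)·exp[−(E_R−E_S)/(RT)] = (A_R/A_S)·exp[(E_S−E_R)/(RT)].
(E_S−E_R)/(RT) = (95.1−111)×10³/(8.314×321) = -15900/2669 = -5.958.
k_R/k_S = (8.53×10^8/2.39×10^5)·exp(-5.958) = 3569 × 0.002586 = 9.23.

9.23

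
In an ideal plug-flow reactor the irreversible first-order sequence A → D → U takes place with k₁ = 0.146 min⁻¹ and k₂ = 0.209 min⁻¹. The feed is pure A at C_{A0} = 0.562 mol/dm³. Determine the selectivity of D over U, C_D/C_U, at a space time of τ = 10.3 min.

For first-order series with pure A initially, C_D(τ) = k₁C_{A0}/(k₂−k₁)·(e^(−k₁τ) − e^(−k₂τ)).
e^(−k₁τ) = e^(−0.146×10.3) = e^(−1.504) = 0.2223; e^(−k₂τ) = e^(−2.153) = 0.1162.
C_D = 0.146×0.562/(0.209−0.146) × (0.2223−0.1162) = 1.302×0.1061 = 0.1382 mol/dm³.
C_A = C_{A0}e^(−k₁τ) = 0.1249 mol/dm³, so C_U = C_{A0}−C_A−C_D = 0.2989 mol/dm³; C_D/C_U = 0.462.

0.462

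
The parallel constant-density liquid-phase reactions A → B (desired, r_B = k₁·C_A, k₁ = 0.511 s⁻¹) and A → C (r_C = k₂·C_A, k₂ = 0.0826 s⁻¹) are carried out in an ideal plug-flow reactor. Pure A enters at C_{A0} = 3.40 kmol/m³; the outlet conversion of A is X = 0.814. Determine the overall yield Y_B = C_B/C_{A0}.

C_A = C_{A0}(1−X) = 0.6324 kmol/m³.
Both paths are first order in A, so the instantaneous fraction to B is constant: dC_B/d(−C_A) = k₁/(k₁+k₂) = 0.8608.
C_B = 0.8608·(C_{A0}−C_A) = 0.8608×2.768 = 2.38 kmol/m³.
Y_B = C_B/C_{A0} = 2.382/3.40 = 0.701.

0.701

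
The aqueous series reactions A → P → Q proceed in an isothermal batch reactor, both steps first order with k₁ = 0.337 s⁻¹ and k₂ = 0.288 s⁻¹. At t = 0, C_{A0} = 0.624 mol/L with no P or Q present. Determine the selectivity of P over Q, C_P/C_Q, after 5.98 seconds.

The intermediate concentration in a first-order A→B→C sequence is C_P = k₁C_{A0}(e^(−k₁t) − e^(−k₂t))/(k₂−k₁).
e^(−k₁t) = e^(−0.337×5.98) = e^(−2.015) = 0.1333; e^(−k₂t) = e^(−1.722) = 0.1787.
C_P = 0.337×0.624/(0.288−0.337) × (0.1333−0.1787) = (-4.292)×(-0.04538) = 0.1948 mol/L.
C_A = C_{A0}e^(−k₁t) = 0.08317 mol/L, so C_Q = C_{A0}−C_A−C_P = 0.3461 mol/L; C_P/C_Q = 0.563.

0.563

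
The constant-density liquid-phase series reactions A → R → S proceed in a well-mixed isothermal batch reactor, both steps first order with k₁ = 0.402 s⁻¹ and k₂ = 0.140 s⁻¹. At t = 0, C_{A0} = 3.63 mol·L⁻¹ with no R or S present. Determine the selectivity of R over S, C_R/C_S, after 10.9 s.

0.467

Solving the coupled first-order balances gives C_R(t) = [k₁/(k₂−k₁)]·C_{A0}·(e^(−k₁t) − e^(−k₂t)).
e^(−k₁t) = e^(−0.402×10.9) = e^(−4.382) = 0.01250; e^(−k₂t) = e^(−1.526) = 0.2174.
C_R = 0.402×3.63/(0.140−0.402) × (0.01250−0.2174) = (-5.570)×(-0.2049) = 1.141 mol·L⁻¹.
C_A = C_{A0}e^(−k₁t) = 0.04539 mol·L⁻¹, so C_S = C_{A0}−C_A−C_R = 2.443 mol·L⁻¹; C_R/C_S = 0.467.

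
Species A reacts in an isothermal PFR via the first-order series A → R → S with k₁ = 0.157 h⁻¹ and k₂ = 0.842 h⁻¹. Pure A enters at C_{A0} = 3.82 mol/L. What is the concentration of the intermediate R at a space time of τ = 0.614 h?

0.273 mol/L

Solving the coupled first-order balances gives C_R(τ) = [k₁/(k₂−k₁)]·C_{A0}·(e^(−k₁τ) − e^(−k₂τ)).
e^(−k₁τ) = e^(−0.157×0.614) = e^(−0.09640) = 0.9081; e^(−k₂τ) = e^(−0.5170) = 0.5963.
C_R = 0.157×3.82/(0.842−0.157) × (0.9081−0.5963) = 0.8755×0.3118 = 0.2730 mol/L.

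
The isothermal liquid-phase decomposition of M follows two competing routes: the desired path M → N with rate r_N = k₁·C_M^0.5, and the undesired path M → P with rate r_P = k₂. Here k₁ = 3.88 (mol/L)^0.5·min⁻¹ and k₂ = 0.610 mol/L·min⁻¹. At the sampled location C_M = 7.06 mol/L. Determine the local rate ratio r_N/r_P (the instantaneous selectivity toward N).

S_{N/P} = r_N/r_P = (k₁·C_M^0.5)/(k₂) = (k₁/k₂)·C_M^0.5.
= (3.88×7.060^0.5) / (0.610) = 10.31/0.6100 = 16.9.
Since the desired path is higher order in M, keeping C_M high (PFR or concentrated feed) favours N.

16.9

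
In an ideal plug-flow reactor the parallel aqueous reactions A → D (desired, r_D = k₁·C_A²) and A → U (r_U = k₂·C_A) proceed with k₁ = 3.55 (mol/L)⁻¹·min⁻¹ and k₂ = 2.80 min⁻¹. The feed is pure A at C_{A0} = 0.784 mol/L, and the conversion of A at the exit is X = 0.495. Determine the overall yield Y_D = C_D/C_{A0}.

C_A = C_{A0}(1−X) = 0.3959 mol/L.
Along a PFR/batch, dC_U/dC_A = −r_U/(r_D+r_U) = −k₂/(k₂+k₁·C_A).
Integrating from C_{A0} to C_A: C_U = (2.80/3.55)·ln[(2.80+3.55·0.784)/(2.80+3.55·0.396)] = 0.7887·ln(5.583/4.206) = 0.2235 mol/L.
Then C_D = (C_{A0}−C_A) − C_U = 0.3881 − 0.2235 = 0.1646 mol/L.
Y_D = C_D/C_{A0} = 0.1646/0.784 = 0.210.

0.210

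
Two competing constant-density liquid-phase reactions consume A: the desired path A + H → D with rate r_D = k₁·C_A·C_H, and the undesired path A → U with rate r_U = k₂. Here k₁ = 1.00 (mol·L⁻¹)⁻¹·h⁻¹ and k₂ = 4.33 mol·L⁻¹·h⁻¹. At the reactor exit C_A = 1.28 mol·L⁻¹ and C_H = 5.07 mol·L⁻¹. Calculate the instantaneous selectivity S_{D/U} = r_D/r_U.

1.50

S_{D/U} = r_D/r_U = (k₁·C_A·C_H)/(k₂) = (k₁/k₂)·C_A·C_H.
= (1.00×1.280×5.070) / (4.33) = 6.490/4.330 = 1.50.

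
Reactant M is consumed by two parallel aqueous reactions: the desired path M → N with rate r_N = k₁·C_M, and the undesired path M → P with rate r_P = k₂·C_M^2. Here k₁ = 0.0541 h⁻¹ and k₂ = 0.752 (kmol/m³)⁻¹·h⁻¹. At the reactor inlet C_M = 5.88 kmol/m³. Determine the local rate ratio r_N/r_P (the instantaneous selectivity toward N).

S_{N/P} = r_N/r_P = (k₁·C_M)/(k₂·C_M^2) = (k₁/k₂)·C_M⁻¹.
= (0.0541×5.880) / (0.752×5.880^2) = 0.3181/26.00 = 0.0122.
The undesired path is higher order in M, so low C_M (CSTR or dilute feed) favours N.

0.0122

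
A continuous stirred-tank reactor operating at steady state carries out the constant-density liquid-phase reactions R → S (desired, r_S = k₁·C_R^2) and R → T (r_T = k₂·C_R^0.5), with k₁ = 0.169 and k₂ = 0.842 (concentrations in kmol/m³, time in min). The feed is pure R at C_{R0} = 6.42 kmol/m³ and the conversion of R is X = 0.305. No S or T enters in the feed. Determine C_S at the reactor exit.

1.28 kmol/m³

Exit C_R = C_{R0}(1−X) = 6.42×0.695 = 4.462 kmol/m³.
In a CSTR the entire volume is at exit conditions, so r_S = 0.169×4.462^2 = 3.365 and r_T = 0.842×4.462^0.5 = 1.779.
Fraction of consumed R going to S: r_S/(r_S+r_T) = 0.6542.
C_S = 0.6542·C_{R0}·X = 0.6542×6.42×0.305 = 1.28 kmol/m³.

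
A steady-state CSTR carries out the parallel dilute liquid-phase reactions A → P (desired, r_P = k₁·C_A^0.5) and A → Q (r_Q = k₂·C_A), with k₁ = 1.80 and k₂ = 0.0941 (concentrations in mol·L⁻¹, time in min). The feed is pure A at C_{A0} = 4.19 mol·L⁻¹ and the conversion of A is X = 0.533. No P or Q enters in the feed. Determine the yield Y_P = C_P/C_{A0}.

0.497

Exit C_A = C_{A0}(1−X) = 4.19×0.467 = 1.957 mol·L⁻¹.
A CSTR operates uniformly at the exit composition, giving r_P = 2.518 and r_Q = 0.1841 (each k·C_A^n at C_A = 1.957).
Fraction of consumed A going to P: r_P/(r_P+r_Q) = 0.9319.
C_P = 0.9319·C_{A0}·X = 0.9319×4.19×0.533 = 2.08 mol·L⁻¹; Y_P = C_P/C_{A0} = 0.497.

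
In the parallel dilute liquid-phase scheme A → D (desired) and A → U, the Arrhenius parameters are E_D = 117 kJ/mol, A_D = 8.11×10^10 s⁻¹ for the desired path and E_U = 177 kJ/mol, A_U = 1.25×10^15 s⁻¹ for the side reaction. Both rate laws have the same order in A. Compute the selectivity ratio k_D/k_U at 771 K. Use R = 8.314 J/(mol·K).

0.754

With equal orders, S_{D/U} = k_D/k_U = (A_D/A_U)·exp[(E_U−E_D)/(RT)].
(E_U−E_D)/(RT) = (177−117)×10³/(8.314×771) = 60000/6410 = 9.360.
k_D/k_U = (8.11×10^10/1.25×10^15)·exp(9.360) = 6.488×10^-5 × 11617 = 0.754.
Since E_D < E_U, lowering the temperature improves selectivity toward D.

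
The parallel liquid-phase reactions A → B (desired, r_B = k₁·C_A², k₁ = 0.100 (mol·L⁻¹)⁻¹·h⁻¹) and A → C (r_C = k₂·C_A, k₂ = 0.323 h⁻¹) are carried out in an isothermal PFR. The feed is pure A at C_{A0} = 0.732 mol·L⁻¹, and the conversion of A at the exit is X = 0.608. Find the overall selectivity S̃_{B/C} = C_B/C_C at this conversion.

0.156

C_A = C_{A0}(1−X) = 0.2869 mol·L⁻¹.
Along a PFR/batch, dC_C/dC_A = −r_C/(r_B+r_C) = −k₂/(k₂+k₁·C_A).
Integrating from C_{A0} to C_A: C_C = (0.323/0.100)·ln[(0.323+0.100·0.732)/(0.323+0.100·0.287)] = 3.230·ln(0.3962/0.3517) = 0.3849 mol·L⁻¹.
Then C_B = (C_{A0}−C_A) − C_C = 0.4451 − 0.3849 = 0.06018 mol·L⁻¹.
S̃_{B/C} = C_B/C_C = 0.06018/0.3849 = 0.156.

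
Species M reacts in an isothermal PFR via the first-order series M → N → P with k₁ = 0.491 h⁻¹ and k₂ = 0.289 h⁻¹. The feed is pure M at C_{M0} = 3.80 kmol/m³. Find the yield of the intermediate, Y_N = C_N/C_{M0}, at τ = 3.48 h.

0.449

For first-order series with pure M initially, C_N(τ) = k₁C_{M0}/(k₂−k₁)·(e^(−k₁τ) − e^(−k₂τ)).
e^(−k₁τ) = e^(−0.491×3.48) = e^(−1.709) = 0.1811; e^(−k₂τ) = e^(−1.006) = 0.3658.
C_N = 0.491×3.80/(0.289−0.491) × (0.1811−0.3658) = (-9.237)×(-0.1847) = 1.706 kmol/m³.
Y_N = C_N/C_{M0} = 1.706/3.80 = 0.449.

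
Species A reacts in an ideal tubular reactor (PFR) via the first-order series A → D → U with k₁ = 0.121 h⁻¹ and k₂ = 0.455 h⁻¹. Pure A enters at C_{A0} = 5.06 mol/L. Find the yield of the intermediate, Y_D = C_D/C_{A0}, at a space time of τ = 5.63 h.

0.155

Solving the coupled first-order balances gives C_D(τ) = [k₁/(k₂−k₁)]·C_{A0}·(e^(−k₁τ) − e^(−k₂τ)).
e^(−k₁τ) = e^(−0.121×5.63) = e^(−0.6812) = 0.5060; e^(−k₂τ) = e^(−2.562) = 0.07718.
C_D = 0.121×5.06/(0.455−0.121) × (0.5060−0.07718) = 1.833×0.4288 = 0.7861 mol/L.
Y_D = C_D/C_{A0} = 0.7861/5.06 = 0.155.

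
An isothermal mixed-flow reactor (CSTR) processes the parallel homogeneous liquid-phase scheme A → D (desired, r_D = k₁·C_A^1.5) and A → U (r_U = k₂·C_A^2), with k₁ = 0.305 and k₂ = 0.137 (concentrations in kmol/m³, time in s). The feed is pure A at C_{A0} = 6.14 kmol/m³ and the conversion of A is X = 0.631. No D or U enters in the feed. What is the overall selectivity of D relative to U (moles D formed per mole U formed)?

1.48

Exit C_A = C_{A0}(1−X) = 6.14×0.369 = 2.266 kmol/m³.
Rates in a CSTR are evaluated at the outlet concentration: r_D = 0.305×2.266^1.5 = 1.040, r_U = 0.137×2.266^2 = 0.7033.
Overall selectivity = C_D/C_U = r_Dτ/(r_Uτ) = r_D/r_U = 1.48.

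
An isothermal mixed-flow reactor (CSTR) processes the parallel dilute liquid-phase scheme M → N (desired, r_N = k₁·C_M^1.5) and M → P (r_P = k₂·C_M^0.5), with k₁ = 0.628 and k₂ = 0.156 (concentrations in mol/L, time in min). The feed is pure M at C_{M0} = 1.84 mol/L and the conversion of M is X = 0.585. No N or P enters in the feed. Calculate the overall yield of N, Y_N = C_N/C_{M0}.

0.441

Exit C_M = C_{M0}(1−X) = 1.84×0.415 = 0.7636 mol/L.
Rates in a CSTR are evaluated at the outlet concentration: r_N = 0.628×0.7636^1.5 = 0.4190, r_P = 0.156×0.7636^0.5 = 0.1363.
Fraction of consumed M going to N: r_N/(r_N+r_P) = 0.7545.
C_N = 0.7545·C_{M0}·X = 0.7545×1.84×0.585 = 0.812 mol/L; Y_N = C_N/C_{M0} = 0.441.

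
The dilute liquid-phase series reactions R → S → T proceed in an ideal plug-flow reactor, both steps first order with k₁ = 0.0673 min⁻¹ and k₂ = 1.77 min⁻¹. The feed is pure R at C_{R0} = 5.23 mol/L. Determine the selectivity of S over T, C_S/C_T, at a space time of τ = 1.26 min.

0.651

Solving the coupled first-order balances gives C_S(τ) = [k₁/(k₂−k₁)]·C_{R0}·(e^(−k₁τ) − e^(−k₂τ)).
e^(−k₁τ) = e^(−0.0673×1.26) = e^(−0.08480) = 0.9187; e^(−k₂τ) = e^(−2.230) = 0.1075.
C_S = 0.0673×5.23/(1.77−0.0673) × (0.9187−0.1075) = 0.2067×0.8112 = 0.1677 mol/L.
C_R = C_{R0}e^(−k₁τ) = 4.805 mol/L, so C_T = C_{R0}−C_R−C_S = 0.2575 mol/L; C_S/C_T = 0.651.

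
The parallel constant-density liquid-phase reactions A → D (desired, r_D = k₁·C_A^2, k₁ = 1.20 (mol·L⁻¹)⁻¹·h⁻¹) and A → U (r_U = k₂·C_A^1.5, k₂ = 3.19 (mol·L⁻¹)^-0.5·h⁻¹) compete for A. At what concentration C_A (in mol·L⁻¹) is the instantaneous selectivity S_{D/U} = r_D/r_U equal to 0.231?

S_{D/U} = (k₁/k₂)·C_A^0.5 ⇒ C_A = (S·k₂/k₁)^(2).
= (0.231×3.19/1.20)^(2) = (0.6141)^(2) = 0.377 mol·L⁻¹.

0.377 mol·L⁻¹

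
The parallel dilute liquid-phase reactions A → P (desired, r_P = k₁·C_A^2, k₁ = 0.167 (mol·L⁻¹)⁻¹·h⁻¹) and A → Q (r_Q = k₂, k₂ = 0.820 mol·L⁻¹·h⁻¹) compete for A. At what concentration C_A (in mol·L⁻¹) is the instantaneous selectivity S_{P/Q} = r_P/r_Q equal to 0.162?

S_{P/Q} = (k₁/k₂)·C_A^2 ⇒ C_A = (S·k₂/k₁)^(0.5).
= (0.162×0.820/0.167)^(0.5) = (0.7954)^(0.5) = 0.892 mol·L⁻¹.

0.892 mol·L⁻¹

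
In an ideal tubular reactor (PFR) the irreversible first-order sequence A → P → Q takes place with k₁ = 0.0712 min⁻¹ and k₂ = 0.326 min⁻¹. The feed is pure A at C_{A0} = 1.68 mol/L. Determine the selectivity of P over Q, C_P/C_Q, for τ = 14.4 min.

0.180

For first-order series with pure A initially, C_P(τ) = k₁C_{A0}/(k₂−k₁)·(e^(−k₁τ) − e^(−k₂τ)).
e^(−k₁τ) = e^(−0.0712×14.4) = e^(−1.025) = 0.3587; e^(−k₂τ) = e^(−4.694) = 0.009146.
C_P = 0.0712×1.68/(0.326−0.0712) × (0.3587−0.009146) = 0.4695×0.3495 = 0.1641 mol/L.
C_A = C_{A0}e^(−k₁τ) = 0.6026 mol/L, so C_Q = C_{A0}−C_A−C_P = 0.9133 mol/L; C_P/C_Q = 0.180.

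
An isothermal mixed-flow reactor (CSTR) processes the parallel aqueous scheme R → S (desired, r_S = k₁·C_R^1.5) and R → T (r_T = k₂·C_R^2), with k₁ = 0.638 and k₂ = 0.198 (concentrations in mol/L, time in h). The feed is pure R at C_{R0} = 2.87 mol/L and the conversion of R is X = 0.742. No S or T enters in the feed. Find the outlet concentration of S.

1.68 mol/L

Exit C_R = C_{R0}(1−X) = 2.87×0.258 = 0.7405 mol/L.
In a CSTR the entire volume is at exit conditions, so r_S = 0.638×0.7405^1.5 = 0.4065 and r_T = 0.198×0.7405^2 = 0.1086.
Fraction of consumed R going to S: r_S/(r_S+r_T) = 0.7892.
C_S = 0.7892·C_{R0}·X = 0.7892×2.87×0.742 = 1.68 mol/L.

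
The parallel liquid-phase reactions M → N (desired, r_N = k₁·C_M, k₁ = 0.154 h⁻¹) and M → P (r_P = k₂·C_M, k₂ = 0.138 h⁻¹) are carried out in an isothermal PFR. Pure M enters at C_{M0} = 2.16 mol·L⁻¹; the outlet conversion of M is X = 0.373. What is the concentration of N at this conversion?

C_M = C_{M0}(1−X) = 1.354 mol·L⁻¹.
Both paths are first order in M, so the instantaneous fraction to N is constant: dC_N/d(−C_M) = k₁/(k₁+k₂) = 0.5274.
C_N = 0.5274·(C_{M0}−C_M) = 0.5274×0.8057 = 0.425 mol·L⁻¹.

0.425 mol·L⁻¹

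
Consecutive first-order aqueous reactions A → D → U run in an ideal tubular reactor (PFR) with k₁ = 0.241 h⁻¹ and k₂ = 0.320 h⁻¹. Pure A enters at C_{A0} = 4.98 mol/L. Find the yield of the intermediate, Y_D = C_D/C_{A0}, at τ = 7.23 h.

The intermediate concentration in a first-order A→B→C sequence is C_D = k₁C_{A0}(e^(−k₁τ) − e^(−k₂τ))/(k₂−k₁).
e^(−k₁τ) = e^(−0.241×7.23) = e^(−1.742) = 0.1751; e^(−k₂τ) = e^(−2.314) = 0.09890.
C_D = 0.241×4.98/(0.320−0.241) × (0.1751−0.09890) = 15.19×0.07619 = 1.157 mol/L.
Y_D = C_D/C_{A0} = 1.157/4.98 = 0.232.

0.232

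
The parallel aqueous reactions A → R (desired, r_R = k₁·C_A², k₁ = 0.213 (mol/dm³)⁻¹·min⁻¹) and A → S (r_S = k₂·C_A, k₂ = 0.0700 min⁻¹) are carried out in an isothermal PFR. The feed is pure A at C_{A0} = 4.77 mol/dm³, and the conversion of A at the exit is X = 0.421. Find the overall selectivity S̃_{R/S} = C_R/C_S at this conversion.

11.2

C_A = C_{A0}(1−X) = 2.762 mol/dm³.
Along a PFR/batch, dC_S/dC_A = −r_S/(r_R+r_S) = −k₂/(k₂+k₁·C_A).
Integrating from C_{A0} to C_A: C_S = (0.0700/0.213)·ln[(0.0700+0.213·4.77)/(0.0700+0.213·2.76)] = 0.3286·ln(1.086/0.6583) = 0.1645 mol/dm³.
Then C_R = (C_{A0}−C_A) − C_S = 2.008 − 0.1645 = 1.844 mol/dm³.
S̃_{R/S} = C_R/C_S = 1.844/0.1645 = 11.2.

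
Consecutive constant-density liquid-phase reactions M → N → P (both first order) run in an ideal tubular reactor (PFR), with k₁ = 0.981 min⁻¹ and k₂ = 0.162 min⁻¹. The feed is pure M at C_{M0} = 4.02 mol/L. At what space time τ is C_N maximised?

Setting dC_N/dτ = 0 gives τ_opt = ln(k₂/k₁)/(k₂−k₁).
= ln(0.162/0.981)/(0.162−0.981) = ln(0.1651)/-0.8190 = -1.801/-0.8190 = 2.20 min.

2.20 min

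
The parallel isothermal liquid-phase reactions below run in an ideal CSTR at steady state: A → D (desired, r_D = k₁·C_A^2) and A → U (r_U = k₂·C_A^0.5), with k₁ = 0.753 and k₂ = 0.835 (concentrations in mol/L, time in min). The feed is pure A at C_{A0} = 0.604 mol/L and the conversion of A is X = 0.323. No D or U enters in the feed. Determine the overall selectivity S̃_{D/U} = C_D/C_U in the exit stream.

0.236

Exit C_A = C_{A0}(1−X) = 0.604×0.677 = 0.4089 mol/L.
In a CSTR the entire volume is at exit conditions, so r_D = 0.753×0.4089^2 = 0.1259 and r_U = 0.835×0.4089^0.5 = 0.5339.
Overall selectivity = C_D/C_U = r_Dτ/(r_Uτ) = r_D/r_U = 0.236.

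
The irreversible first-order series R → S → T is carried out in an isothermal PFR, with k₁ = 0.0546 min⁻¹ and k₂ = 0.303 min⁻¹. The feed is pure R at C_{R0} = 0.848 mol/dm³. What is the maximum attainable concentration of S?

Evaluating C_S at τ_opt = ln(k₂/k₁)/(k₂−k₁) gives C_{S,max}/C_{R0} = (k₁/k₂)^[k₂/(k₂−k₁)].
= (0.0546/0.303)^(0.303/(0.303−0.0546)) = (0.1802)^(1.220) = 0.1236.
C_{S,max} = 0.1236×0.848 = 0.105 mol/dm³.

0.105 mol/dm³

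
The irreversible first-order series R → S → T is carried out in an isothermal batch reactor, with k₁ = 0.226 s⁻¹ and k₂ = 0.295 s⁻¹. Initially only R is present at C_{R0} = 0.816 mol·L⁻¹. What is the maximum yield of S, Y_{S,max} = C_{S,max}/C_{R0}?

For a first-order series the maximum intermediate yield is C_{S,max}/C_{R0} = (k₁/k₂)^[k₂/(k₂−k₁)].
= (0.226/0.295)^(0.295/(0.295−0.226)) = (0.7661)^(4.275) = 0.3201.

0.320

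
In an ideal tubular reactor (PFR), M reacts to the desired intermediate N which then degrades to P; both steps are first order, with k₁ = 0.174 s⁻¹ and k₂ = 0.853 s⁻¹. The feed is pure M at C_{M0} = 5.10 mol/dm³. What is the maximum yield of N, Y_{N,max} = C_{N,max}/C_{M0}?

0.136

Evaluating C_N at τ_opt = ln(k₂/k₁)/(k₂−k₁) gives C_{N,max}/C_{M0} = (k₁/k₂)^[k₂/(k₂−k₁)].
= (0.174/0.853)^(0.853/(0.853−0.174)) = (0.2040)^(1.256) = 0.1357.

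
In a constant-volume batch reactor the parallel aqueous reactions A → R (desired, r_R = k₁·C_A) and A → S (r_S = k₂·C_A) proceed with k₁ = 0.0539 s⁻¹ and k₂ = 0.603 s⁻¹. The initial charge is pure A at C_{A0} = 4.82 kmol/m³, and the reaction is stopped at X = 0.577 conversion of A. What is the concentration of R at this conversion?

0.228 kmol/m³

C_A = C_{A0}(1−X) = 2.039 kmol/m³.
Both paths are first order in A, so the instantaneous fraction to R is constant: dC_R/d(−C_A) = k₁/(k₁+k₂) = 0.08205.
C_R = 0.08205·(C_{A0}−C_A) = 0.08205×2.781 = 0.228 kmol/m³.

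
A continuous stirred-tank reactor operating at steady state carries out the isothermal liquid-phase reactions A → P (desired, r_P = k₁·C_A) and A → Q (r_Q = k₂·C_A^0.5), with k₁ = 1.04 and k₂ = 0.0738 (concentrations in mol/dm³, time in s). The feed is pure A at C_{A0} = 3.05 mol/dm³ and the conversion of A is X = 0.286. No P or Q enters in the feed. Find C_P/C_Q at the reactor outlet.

20.8

Exit C_A = C_{A0}(1−X) = 3.05×0.714 = 2.178 mol/dm³.
In a CSTR the entire volume is at exit conditions, so r_P = 1.04×2.178 = 2.265 and r_Q = 0.0738×2.178^0.5 = 0.1089.
Overall selectivity = C_P/C_Q = r_Pτ/(r_Qτ) = r_P/r_Q = 20.8.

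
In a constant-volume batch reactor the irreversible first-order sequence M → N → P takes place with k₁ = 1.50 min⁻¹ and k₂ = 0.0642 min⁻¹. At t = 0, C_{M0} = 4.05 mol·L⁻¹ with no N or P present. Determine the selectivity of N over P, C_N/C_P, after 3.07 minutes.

For first-order series with pure M initially, C_N(t) = k₁C_{M0}/(k₂−k₁)·(e^(−k₁t) − e^(−k₂t)).
e^(−k₁t) = e^(−1.50×3.07) = e^(−4.605) = 0.01000; e^(−k₂t) = e^(−0.1971) = 0.8211.
C_N = 1.50×4.05/(0.0642−1.50) × (0.01000−0.8211) = (-4.231)×(-0.8111) = 3.432 mol·L⁻¹.
C_M = C_{M0}e^(−k₁t) = 0.04051 mol·L⁻¹, so C_P = C_{M0}−C_M−C_N = 0.5776 mol·L⁻¹; C_N/C_P = 5.94.

5.94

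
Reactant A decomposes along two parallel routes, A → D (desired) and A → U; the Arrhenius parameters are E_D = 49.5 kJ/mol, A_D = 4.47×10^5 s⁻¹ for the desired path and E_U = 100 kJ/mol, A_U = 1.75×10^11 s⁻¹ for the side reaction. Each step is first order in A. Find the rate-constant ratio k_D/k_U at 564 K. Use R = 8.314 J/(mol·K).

Since both paths have the same order in A, the concentration cancels and S_{D/U} = k_D/k_U = (A_D/A_U)·exp[(E_U−E_D)/(RT)].
(E_U−E_D)/(RT) = (100−49.5)×10³/(8.314×564) = 50500/4689 = 10.77.
k_D/k_U = (4.47×10^5/1.75×10^11)·exp(10.77) = 2.554×10^-6 × 47556 = 0.121.

0.121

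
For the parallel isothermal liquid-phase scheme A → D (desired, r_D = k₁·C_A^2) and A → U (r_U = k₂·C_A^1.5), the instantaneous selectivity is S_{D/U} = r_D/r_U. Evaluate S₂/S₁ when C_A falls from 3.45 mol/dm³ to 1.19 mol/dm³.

0.587

S_{D/U} = (k₁/k₂)·C_A^0.5, so S₂/S₁ = (C_{A,2}/C_{A,1})^0.5.
= (1.19/3.45)^0.5 = (0.3449)^0.5 = 0.587.
Selectivity toward D falls as C_A falls — high-concentration operation is favoured.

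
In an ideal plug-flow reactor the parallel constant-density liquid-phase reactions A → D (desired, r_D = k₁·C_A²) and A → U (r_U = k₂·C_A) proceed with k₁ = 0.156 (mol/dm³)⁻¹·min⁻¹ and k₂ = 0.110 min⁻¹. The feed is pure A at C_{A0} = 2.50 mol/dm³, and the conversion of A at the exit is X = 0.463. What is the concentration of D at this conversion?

0.842 mol/dm³

C_A = C_{A0}(1−X) = 1.342 mol/dm³.
Along a PFR/batch, dC_U/dC_A = −r_U/(r_D+r_U) = −k₂/(k₂+k₁·C_A).
Integrating from C_{A0} to C_A: C_U = (0.110/0.156)·ln[(0.110+0.156·2.50)/(0.110+0.156·1.34)] = 0.7051·ln(0.5000/0.3194) = 0.3159 mol/dm³.
Then C_D = (C_{A0}−C_A) − C_U = 1.158 − 0.3159 = 0.8416 mol/dm³.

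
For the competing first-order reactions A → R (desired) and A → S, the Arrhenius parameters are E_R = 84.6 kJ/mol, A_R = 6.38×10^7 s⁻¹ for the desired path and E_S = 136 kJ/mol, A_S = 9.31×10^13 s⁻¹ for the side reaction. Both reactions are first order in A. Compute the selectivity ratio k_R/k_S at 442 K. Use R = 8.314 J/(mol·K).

0.814

Since both paths have the same order in A, the concentration cancels and S_{R/S} = k_R/k_S = (A_R/A_S)·exp[(E_S−E_R)/(RT)].
(E_S−E_R)/(RT) = (136−84.6)×10³/(8.314×442) = 51400/3675 = 13.99.
k_R/k_S = (6.38×10^7/9.31×10^13)·exp(13.99) = 6.853×10^-7 × 1.187×10^6 = 0.814.
Since E_R < E_S, lowering the temperature improves selectivity toward R.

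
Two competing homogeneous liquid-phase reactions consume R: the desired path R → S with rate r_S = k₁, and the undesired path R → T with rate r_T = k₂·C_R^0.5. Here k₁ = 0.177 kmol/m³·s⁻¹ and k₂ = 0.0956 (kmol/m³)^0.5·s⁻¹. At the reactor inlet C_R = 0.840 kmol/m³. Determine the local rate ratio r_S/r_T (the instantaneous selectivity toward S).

S_{S/T} = r_S/r_T = (k₁)/(k₂·C_R^0.5) = (k₁/k₂)·C_R^-0.5.
= (0.177) / (0.0956×0.8400^0.5) = 0.1770/0.08762 = 2.02.
The undesired path is higher order in R, so low C_R (CSTR or dilute feed) favours S.

2.02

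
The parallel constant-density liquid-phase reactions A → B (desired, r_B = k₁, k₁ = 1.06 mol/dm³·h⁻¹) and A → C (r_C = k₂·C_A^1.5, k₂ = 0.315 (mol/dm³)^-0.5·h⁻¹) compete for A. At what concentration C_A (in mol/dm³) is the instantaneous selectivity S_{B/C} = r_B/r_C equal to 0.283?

S_{B/C} = (k₁/k₂)·C_A^-1.5 ⇒ C_A = (S·k₂/k₁)^(1/(-1.5)).
= (0.283×0.315/1.06)^(-0.6667) = (0.08410)^(-0.6667) = 5.21 mol/dm³.

5.21 mol/dm³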